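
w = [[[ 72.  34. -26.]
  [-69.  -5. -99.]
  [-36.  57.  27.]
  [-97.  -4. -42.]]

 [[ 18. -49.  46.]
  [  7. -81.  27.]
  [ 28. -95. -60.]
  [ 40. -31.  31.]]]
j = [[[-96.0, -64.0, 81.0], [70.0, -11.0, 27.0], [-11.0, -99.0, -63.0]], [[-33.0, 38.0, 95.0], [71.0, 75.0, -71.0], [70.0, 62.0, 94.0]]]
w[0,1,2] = -99.0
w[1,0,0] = 18.0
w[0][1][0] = -69.0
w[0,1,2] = -99.0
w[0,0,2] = -26.0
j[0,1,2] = 27.0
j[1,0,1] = 38.0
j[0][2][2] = -63.0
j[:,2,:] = [[-11.0, -99.0, -63.0], [70.0, 62.0, 94.0]]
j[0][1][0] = 70.0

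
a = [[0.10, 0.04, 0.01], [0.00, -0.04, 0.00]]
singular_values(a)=[0.11, 0.04]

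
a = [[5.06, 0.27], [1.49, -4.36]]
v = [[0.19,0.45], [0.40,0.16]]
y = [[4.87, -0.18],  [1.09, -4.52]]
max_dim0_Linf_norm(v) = 0.45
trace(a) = 0.70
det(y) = -21.82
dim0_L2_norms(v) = [0.44, 0.48]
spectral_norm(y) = 5.38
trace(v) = 0.35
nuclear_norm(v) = 0.85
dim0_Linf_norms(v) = [0.4, 0.45]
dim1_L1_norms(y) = [5.05, 5.61]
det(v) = -0.15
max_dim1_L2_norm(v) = 0.49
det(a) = -22.46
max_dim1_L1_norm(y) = 5.61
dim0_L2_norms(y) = [4.99, 4.52]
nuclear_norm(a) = 9.58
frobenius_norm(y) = 6.74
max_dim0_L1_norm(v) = 0.61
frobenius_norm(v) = 0.65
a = v + y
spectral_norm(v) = 0.60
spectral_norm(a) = 5.49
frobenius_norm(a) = 6.85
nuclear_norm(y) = 9.43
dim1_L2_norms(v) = [0.49, 0.43]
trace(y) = 0.35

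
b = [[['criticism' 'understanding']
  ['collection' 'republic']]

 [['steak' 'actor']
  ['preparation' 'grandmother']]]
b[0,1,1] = 'republic'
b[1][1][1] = 'grandmother'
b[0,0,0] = 'criticism'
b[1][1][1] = 'grandmother'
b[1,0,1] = 'actor'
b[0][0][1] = 'understanding'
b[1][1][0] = 'preparation'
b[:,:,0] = [['criticism', 'collection'], ['steak', 'preparation']]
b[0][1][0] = 'collection'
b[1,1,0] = 'preparation'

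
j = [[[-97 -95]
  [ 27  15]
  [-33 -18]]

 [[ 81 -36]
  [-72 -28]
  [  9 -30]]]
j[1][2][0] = 9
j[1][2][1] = -30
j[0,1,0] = 27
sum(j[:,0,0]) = -16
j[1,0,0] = 81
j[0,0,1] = -95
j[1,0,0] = 81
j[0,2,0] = -33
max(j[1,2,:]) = 9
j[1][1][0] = -72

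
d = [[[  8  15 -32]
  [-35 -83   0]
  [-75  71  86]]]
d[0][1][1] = -83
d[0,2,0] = -75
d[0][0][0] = 8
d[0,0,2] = -32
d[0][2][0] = -75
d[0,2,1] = 71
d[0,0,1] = 15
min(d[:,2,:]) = -75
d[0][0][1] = 15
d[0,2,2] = 86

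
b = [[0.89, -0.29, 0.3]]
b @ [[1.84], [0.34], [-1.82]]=[[0.99]]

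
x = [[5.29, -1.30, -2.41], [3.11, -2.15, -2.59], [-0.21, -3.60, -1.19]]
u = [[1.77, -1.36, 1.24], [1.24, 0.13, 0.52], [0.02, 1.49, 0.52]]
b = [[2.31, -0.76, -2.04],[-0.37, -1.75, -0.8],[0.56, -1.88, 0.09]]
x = u @ b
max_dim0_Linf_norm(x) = 5.29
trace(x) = 1.95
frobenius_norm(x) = 8.42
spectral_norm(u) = 2.81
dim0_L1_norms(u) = [3.03, 2.98, 2.28]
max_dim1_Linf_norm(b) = 2.31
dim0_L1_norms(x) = [8.61, 7.05, 6.19]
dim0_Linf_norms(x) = [5.29, 3.6, 2.59]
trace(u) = 2.42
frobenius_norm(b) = 4.22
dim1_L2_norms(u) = [2.55, 1.35, 1.58]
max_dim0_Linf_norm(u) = 1.77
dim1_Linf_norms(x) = [5.29, 3.11, 3.6]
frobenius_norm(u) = 3.29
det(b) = -6.94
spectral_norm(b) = 3.48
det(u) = 1.90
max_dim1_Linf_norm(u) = 1.77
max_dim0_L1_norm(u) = 3.03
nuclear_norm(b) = 6.59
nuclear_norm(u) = 4.88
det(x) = -13.24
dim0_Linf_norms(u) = [1.77, 1.49, 1.24]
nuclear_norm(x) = 11.68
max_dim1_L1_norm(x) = 9.0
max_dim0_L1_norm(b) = 4.39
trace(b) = 0.65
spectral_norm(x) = 7.60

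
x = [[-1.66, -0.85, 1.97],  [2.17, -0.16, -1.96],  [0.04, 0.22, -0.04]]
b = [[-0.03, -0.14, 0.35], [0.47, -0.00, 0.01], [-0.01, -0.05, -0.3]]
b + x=[[-1.69,  -0.99,  2.32], [2.64,  -0.16,  -1.95], [0.03,  0.17,  -0.34]]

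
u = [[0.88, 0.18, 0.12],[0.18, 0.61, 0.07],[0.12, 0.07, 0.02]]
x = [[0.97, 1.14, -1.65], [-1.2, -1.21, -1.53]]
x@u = [[0.86,0.75,0.16], [-1.46,-1.06,-0.26]]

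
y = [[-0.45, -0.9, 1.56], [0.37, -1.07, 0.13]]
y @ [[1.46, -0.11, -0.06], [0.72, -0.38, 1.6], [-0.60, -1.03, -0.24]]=[[-2.24, -1.22, -1.79], [-0.31, 0.23, -1.77]]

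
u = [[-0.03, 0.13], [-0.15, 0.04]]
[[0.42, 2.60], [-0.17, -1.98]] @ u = [[-0.40, 0.16], [0.3, -0.1]]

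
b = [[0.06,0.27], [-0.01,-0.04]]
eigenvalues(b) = [(0.01+0.01j), (0.01-0.01j)]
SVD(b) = [[-0.99, 0.15], [0.15, 0.99]] @ diag([0.27964057124802333, 0.0010728057043408053]) @ [[-0.22,-0.98], [-0.98,0.22]]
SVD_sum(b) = [[0.06, 0.27], [-0.01, -0.04]] + [[-0.0, 0.00],[-0.00, 0.0]]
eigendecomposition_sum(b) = [[(0.03-0.01j),0.14-0.10j], [-0.01+0.00j,-0.02+0.02j]] + [[0.03+0.01j, (0.14+0.1j)], [(-0.01-0j), -0.02-0.02j]]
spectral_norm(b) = 0.28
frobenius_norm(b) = 0.28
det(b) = 0.00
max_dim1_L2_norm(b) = 0.28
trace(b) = 0.02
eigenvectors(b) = [[0.98+0.00j, 0.98-0.00j],[-0.18+0.05j, (-0.18-0.05j)]]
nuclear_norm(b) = 0.28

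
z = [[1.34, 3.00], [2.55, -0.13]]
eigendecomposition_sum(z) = [[2.18, 1.82],[1.54, 1.29]] + [[-0.84, 1.18], [1.01, -1.42]]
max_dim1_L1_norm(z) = 4.34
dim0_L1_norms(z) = [3.89, 3.13]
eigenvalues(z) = [3.47, -2.26]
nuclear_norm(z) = 5.74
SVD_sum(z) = [[2.1, 2.31], [1.09, 1.20]] + [[-0.76, 0.69], [1.46, -1.33]]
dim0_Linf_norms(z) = [2.55, 3.0]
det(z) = -7.82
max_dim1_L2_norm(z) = 3.29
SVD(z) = [[-0.89, -0.46], [-0.46, 0.89]] @ diag([3.5161723851233257, 2.2252037565346994]) @ [[-0.67, -0.74], [0.74, -0.67]]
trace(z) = 1.21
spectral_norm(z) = 3.52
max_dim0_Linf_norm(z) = 3.0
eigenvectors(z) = [[0.82, -0.64],[0.58, 0.77]]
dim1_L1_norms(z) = [4.34, 2.68]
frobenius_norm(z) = 4.16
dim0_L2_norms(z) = [2.88, 3.0]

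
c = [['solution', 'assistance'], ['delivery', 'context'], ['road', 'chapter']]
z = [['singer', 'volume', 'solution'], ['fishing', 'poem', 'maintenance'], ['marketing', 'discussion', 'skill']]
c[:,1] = ['assistance', 'context', 'chapter']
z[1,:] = ['fishing', 'poem', 'maintenance']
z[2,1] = 'discussion'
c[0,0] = 'solution'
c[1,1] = 'context'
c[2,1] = 'chapter'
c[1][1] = 'context'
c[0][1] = 'assistance'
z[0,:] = ['singer', 'volume', 'solution']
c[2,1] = 'chapter'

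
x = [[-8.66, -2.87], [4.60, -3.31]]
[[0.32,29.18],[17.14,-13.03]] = x@[[1.15, -3.2], [-3.58, -0.51]]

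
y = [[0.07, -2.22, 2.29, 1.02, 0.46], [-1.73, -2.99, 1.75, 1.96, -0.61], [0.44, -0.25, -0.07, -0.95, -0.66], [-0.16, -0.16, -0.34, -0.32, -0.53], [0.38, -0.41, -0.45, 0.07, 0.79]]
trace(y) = -2.52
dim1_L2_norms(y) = [3.38, 4.38, 1.26, 0.74, 1.07]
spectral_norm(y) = 5.32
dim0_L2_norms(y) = [1.83, 3.76, 2.94, 2.43, 1.39]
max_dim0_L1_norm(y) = 6.03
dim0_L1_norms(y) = [2.78, 6.03, 4.9, 4.32, 3.05]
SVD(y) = [[0.59, -0.71, -0.25, 0.18, -0.25], [0.81, 0.53, 0.10, -0.17, 0.19], [-0.07, 0.05, -0.87, -0.25, 0.41], [-0.03, 0.32, -0.31, -0.27, -0.86], [-0.01, -0.35, 0.27, -0.89, 0.06]] @ diag([5.320452019912985, 1.721497928141328, 1.3641166028873615, 0.8945503897908307, 0.0008252642264875817]) @ [[-0.26, -0.69, 0.52, 0.42, -0.03],  [-0.65, 0.04, -0.38, 0.08, -0.65],  [-0.31, 0.3, -0.26, 0.65, 0.57],  [-0.11, 0.65, 0.70, 0.13, -0.23],  [0.63, 0.02, -0.18, 0.61, -0.45]]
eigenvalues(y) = [-3.72, -1.42, -0.0, 1.63, 1.0]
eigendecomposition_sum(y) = [[-0.92, -1.71, 1.59, 1.7, 0.30], [-1.72, -3.19, 2.97, 3.17, 0.55], [-0.06, -0.11, 0.10, 0.11, 0.02], [-0.14, -0.27, 0.25, 0.26, 0.05], [-0.08, -0.15, 0.14, 0.15, 0.03]] + [[0.06,-0.0,-0.17,-0.19,-0.11], [0.36,-0.02,-1.13,-1.23,-0.71], [0.22,-0.01,-0.68,-0.74,-0.43], [0.17,-0.01,-0.54,-0.59,-0.34], [0.10,-0.01,-0.3,-0.33,-0.19]] + [[-0.0,0.00,0.0,-0.0,0.0], [-0.0,0.0,0.00,-0.00,0.0], [0.00,-0.0,-0.0,0.00,-0.0], [-0.00,0.0,0.0,-0.0,0.00], [0.00,-0.0,-0.00,0.0,-0.0]] + [[0.9, -0.50, 0.60, -0.31, 0.58], [-0.40, 0.22, -0.26, 0.14, -0.26], [0.23, -0.13, 0.15, -0.08, 0.15], [-0.2, 0.11, -0.14, 0.07, -0.13], [0.46, -0.26, 0.30, -0.16, 0.3]] + [[0.04, -0.0, 0.28, -0.19, -0.30], [0.03, -0.00, 0.17, -0.12, -0.19], [0.06, -0.0, 0.36, -0.24, -0.40], [0.01, -0.00, 0.09, -0.06, -0.1], [-0.09, 0.01, -0.6, 0.40, 0.66]]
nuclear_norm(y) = 9.30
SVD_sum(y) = [[-0.81, -2.17, 1.63, 1.32, -0.1], [-1.11, -2.97, 2.23, 1.81, -0.14], [0.09, 0.25, -0.19, -0.15, 0.01], [0.04, 0.10, -0.07, -0.06, 0.0], [0.01, 0.03, -0.02, -0.02, 0.00]] + [[0.79, -0.05, 0.46, -0.10, 0.79], [-0.59, 0.04, -0.34, 0.08, -0.59], [-0.05, 0.0, -0.03, 0.01, -0.05], [-0.36, 0.02, -0.2, 0.05, -0.35], [0.40, -0.03, 0.23, -0.05, 0.39]] + [[0.11, -0.1, 0.09, -0.22, -0.19],[-0.04, 0.04, -0.04, 0.09, 0.08],[0.37, -0.35, 0.31, -0.78, -0.67],[0.13, -0.12, 0.11, -0.27, -0.24],[-0.12, 0.11, -0.09, 0.24, 0.21]] + [[-0.02, 0.11, 0.11, 0.02, -0.04],[0.02, -0.10, -0.11, -0.02, 0.04],[0.03, -0.15, -0.16, -0.03, 0.05],[0.03, -0.16, -0.17, -0.03, 0.06],[0.09, -0.52, -0.56, -0.1, 0.19]] + [[-0.0, -0.00, 0.00, -0.00, 0.00], [0.0, 0.00, -0.00, 0.00, -0.0], [0.00, 0.0, -0.0, 0.00, -0.0], [-0.00, -0.0, 0.00, -0.0, 0.00], [0.00, 0.00, -0.0, 0.0, -0.00]]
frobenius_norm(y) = 5.83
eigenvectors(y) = [[0.47, -0.12, 0.63, -0.80, -0.36], [0.88, -0.77, 0.02, 0.35, -0.23], [0.03, -0.46, -0.18, -0.20, -0.46], [0.07, -0.37, 0.61, 0.18, -0.12], [0.04, -0.2, -0.45, -0.41, 0.77]]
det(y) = -0.01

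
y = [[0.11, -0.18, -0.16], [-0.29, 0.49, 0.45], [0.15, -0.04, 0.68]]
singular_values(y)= [0.9, 0.53, 0.0]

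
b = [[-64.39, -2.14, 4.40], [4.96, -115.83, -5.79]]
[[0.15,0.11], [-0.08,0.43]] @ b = [[-9.11, -13.06, 0.02], [7.28, -49.64, -2.84]]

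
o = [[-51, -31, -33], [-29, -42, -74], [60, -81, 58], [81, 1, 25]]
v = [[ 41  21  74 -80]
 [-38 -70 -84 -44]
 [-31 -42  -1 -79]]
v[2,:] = [-31, -42, -1, -79]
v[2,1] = -42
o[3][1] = 1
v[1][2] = -84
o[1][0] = -29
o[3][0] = 81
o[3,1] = 1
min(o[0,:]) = -51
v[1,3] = -44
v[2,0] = -31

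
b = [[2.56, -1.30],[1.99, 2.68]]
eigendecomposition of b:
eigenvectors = [[0.02-0.63j,(0.02+0.63j)], [-0.78+0.00j,(-0.78-0j)]]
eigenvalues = [(2.62+1.61j), (2.62-1.61j)]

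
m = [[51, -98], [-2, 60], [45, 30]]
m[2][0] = 45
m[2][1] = 30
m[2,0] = 45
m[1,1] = 60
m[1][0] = -2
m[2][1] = 30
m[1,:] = [-2, 60]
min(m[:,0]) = -2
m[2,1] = 30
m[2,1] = 30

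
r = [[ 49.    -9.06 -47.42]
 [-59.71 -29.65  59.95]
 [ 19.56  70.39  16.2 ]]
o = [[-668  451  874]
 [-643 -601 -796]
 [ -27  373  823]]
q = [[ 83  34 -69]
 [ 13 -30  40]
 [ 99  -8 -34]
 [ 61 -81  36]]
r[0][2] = -47.42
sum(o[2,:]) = 1169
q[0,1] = 34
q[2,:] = [99, -8, -34]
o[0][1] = 451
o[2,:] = [-27, 373, 823]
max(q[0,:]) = 83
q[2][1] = -8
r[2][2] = 16.2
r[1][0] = -59.71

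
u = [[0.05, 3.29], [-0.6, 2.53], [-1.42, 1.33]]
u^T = [[0.05, -0.6, -1.42], [3.29, 2.53, 1.33]]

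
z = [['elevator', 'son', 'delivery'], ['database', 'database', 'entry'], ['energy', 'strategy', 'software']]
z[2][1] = 'strategy'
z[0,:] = ['elevator', 'son', 'delivery']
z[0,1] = 'son'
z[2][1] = 'strategy'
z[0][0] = 'elevator'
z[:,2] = ['delivery', 'entry', 'software']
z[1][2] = 'entry'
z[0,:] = ['elevator', 'son', 'delivery']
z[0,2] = 'delivery'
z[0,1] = 'son'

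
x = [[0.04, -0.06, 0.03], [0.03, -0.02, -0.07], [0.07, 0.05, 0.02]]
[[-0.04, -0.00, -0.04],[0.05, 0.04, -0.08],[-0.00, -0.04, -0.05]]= x @ [[0.01, -0.21, -1.1], [0.30, -0.35, 0.3], [-0.79, -0.54, 0.58]]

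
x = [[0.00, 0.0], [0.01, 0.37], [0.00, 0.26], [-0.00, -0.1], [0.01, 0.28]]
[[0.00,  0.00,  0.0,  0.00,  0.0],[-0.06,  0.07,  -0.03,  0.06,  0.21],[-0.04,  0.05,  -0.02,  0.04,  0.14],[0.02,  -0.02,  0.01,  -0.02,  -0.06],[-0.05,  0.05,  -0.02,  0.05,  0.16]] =x@[[-0.07, 0.08, -0.03, 0.07, 0.23], [-0.16, 0.18, -0.07, 0.16, 0.55]]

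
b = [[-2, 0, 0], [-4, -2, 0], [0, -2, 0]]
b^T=[[-2, -4, 0], [0, -2, -2], [0, 0, 0]]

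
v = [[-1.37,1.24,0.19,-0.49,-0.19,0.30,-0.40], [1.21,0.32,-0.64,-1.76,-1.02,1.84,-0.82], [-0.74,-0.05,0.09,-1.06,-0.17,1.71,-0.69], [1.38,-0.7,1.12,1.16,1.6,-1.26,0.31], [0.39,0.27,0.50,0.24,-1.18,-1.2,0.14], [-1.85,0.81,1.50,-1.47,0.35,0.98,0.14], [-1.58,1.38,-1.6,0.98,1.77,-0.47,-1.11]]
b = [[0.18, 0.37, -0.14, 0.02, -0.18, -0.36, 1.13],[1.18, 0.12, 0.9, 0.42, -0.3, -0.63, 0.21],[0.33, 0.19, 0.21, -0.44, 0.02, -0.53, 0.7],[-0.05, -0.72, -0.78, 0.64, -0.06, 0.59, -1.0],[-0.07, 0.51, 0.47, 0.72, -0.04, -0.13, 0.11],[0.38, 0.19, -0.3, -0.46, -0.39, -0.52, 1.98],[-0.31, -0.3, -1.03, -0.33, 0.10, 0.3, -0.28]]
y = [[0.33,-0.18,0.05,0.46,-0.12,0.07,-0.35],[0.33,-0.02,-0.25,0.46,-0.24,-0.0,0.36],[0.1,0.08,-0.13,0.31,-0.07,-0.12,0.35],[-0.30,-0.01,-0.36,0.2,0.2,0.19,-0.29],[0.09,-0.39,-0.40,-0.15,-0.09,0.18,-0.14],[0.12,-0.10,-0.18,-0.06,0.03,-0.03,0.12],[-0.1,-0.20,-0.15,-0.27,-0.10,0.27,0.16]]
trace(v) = -1.11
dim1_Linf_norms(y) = [0.46, 0.46, 0.35, 0.36, 0.4, 0.18, 0.27]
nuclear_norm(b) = 7.61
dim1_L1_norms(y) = [1.56, 1.66, 1.16, 1.55, 1.44, 0.64, 1.25]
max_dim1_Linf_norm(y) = 0.46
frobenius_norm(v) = 7.35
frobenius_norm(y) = 1.58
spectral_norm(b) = 3.14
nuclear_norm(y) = 3.43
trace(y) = 0.42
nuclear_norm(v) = 15.81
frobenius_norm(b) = 4.00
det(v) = 14.05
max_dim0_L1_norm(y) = 1.91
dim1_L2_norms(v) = [1.99, 3.19, 2.26, 3.04, 1.84, 3.1, 3.54]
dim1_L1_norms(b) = [2.38, 3.76, 2.42, 3.84, 2.05, 4.22, 2.65]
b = v @ y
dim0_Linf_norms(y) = [0.33, 0.39, 0.4, 0.46, 0.24, 0.27, 0.36]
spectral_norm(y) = 0.97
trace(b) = 0.31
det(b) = 0.01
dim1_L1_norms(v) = [4.18, 7.61, 4.51, 7.53, 3.92, 7.1, 8.89]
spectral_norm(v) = 4.81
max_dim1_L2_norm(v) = 3.54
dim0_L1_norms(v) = [8.52, 4.77, 5.64, 7.16, 6.28, 7.76, 3.61]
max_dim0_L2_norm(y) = 0.81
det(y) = 0.00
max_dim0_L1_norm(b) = 5.41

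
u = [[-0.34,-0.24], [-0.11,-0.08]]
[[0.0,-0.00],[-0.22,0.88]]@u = [[0.0, 0.0],[-0.02, -0.02]]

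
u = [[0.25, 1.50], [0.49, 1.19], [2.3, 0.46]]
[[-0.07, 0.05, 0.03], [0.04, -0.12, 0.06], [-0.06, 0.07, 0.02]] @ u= [[0.08, -0.03],[0.09, -0.06],[0.07, 0.00]]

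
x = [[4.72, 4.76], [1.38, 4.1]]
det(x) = 12.78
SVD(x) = [[-0.85, -0.52],[-0.52, 0.85]] @ diag([7.808344030821488, 1.6371204892537405]) @ [[-0.61,-0.79],[-0.79,0.61]]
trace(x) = 8.82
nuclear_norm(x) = 9.45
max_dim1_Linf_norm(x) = 4.76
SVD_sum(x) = [[4.04, 5.28], [2.49, 3.25]] + [[0.68,-0.52],[-1.11,0.85]]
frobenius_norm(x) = 7.98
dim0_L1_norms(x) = [6.1, 8.86]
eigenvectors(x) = [[0.9,-0.85], [0.43,0.52]]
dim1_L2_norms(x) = [6.7, 4.33]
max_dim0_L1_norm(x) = 8.86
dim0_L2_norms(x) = [4.92, 6.28]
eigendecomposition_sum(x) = [[3.92, 6.45], [1.87, 3.08]] + [[0.80,-1.69], [-0.49,1.02]]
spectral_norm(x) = 7.81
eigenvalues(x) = [6.99, 1.83]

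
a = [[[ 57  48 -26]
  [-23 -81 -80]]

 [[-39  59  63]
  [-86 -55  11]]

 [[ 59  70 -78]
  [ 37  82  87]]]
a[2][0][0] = 59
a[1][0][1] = 59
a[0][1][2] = -80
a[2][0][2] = -78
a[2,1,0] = 37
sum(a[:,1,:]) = -108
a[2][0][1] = 70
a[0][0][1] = 48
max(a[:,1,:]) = 87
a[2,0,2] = -78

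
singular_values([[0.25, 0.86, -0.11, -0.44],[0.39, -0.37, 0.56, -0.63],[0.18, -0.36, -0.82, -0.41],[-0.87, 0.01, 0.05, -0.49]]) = [1.01, 1.0, 1.0, 1.0]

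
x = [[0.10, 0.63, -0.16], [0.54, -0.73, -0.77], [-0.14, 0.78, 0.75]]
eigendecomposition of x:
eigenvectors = [[0.60+0.00j,  (0.69+0j),  (0.69-0j)], [(-0.68+0j),  (0.37+0.26j),  0.37-0.26j], [0.42+0.00j,  (0.05-0.57j),  0.05+0.57j]]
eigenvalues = [(-0.73+0j), (0.43+0.37j), (0.43-0.37j)]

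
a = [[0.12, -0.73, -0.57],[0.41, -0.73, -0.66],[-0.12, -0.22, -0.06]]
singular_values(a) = [1.41, 0.27, 0.03]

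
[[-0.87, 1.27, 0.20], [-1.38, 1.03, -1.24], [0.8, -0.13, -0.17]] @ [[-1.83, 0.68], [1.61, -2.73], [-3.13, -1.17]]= [[3.01, -4.29],[8.06, -2.3],[-1.14, 1.1]]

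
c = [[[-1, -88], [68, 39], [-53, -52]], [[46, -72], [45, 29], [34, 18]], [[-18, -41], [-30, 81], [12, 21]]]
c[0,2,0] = -53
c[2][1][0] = -30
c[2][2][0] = 12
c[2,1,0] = -30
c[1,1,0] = 45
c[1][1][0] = 45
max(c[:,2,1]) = 21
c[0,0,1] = -88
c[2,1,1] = 81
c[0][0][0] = -1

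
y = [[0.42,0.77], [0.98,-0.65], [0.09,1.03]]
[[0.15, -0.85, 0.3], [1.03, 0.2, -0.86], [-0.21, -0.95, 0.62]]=y @ [[0.87, -0.39, -0.45], [-0.28, -0.89, 0.64]]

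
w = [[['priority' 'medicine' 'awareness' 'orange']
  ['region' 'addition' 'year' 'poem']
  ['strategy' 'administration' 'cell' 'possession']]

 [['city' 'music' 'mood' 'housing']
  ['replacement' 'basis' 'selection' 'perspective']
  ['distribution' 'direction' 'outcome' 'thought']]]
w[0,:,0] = ['priority', 'region', 'strategy']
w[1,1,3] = 'perspective'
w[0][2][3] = 'possession'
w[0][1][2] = 'year'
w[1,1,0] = 'replacement'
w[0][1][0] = 'region'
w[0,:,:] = [['priority', 'medicine', 'awareness', 'orange'], ['region', 'addition', 'year', 'poem'], ['strategy', 'administration', 'cell', 'possession']]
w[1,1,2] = 'selection'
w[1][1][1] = 'basis'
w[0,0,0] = 'priority'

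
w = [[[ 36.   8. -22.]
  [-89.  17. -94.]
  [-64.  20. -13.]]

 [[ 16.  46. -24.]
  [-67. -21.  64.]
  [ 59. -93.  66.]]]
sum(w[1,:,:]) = 46.0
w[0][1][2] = -94.0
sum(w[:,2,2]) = 53.0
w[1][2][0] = 59.0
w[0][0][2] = -22.0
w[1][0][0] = 16.0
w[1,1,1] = -21.0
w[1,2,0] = 59.0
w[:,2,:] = [[-64.0, 20.0, -13.0], [59.0, -93.0, 66.0]]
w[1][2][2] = 66.0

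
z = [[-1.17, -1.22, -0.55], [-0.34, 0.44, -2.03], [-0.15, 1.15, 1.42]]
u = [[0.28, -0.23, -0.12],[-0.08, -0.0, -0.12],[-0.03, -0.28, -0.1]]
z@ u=[[-0.21, 0.42, 0.34], [-0.07, 0.65, 0.19], [-0.18, -0.36, -0.26]]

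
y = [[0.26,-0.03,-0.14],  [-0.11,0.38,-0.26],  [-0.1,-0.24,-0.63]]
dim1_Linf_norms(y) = [0.26, 0.38, 0.63]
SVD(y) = [[0.16,-0.18,-0.97], [0.28,0.95,-0.13], [0.95,-0.25,0.20]] @ diag([0.7078410397598224, 0.4499158485032094, 0.27062296964110527]) @ [[-0.12, -0.18, -0.98],  [-0.28, 0.95, -0.14],  [-0.95, -0.26, 0.16]]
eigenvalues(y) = [-0.71, 0.28, 0.44]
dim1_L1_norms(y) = [0.43, 0.75, 0.97]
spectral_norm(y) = 0.71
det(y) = -0.09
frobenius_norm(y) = 0.88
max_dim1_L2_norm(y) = 0.68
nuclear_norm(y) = 1.43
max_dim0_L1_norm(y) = 1.03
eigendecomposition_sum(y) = [[-0.01, -0.02, -0.10], [-0.02, -0.04, -0.17], [-0.08, -0.15, -0.66]] + [[0.27, -0.01, -0.04],  [0.13, -0.01, -0.02],  [-0.07, 0.0, 0.01]] + [[-0.0, 0.0, -0.0], [-0.22, 0.42, -0.07], [0.05, -0.10, 0.02]]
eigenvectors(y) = [[-0.15, -0.88, -0.01], [-0.24, -0.42, -0.98], [-0.96, 0.21, 0.22]]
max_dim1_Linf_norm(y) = 0.63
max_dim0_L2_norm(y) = 0.7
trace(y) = 0.01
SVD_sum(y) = [[-0.01, -0.02, -0.11], [-0.02, -0.04, -0.2], [-0.08, -0.12, -0.65]] + [[0.02, -0.08, 0.01], [-0.12, 0.41, -0.06], [0.03, -0.11, 0.02]] + [[0.25,0.07,-0.04], [0.03,0.01,-0.01], [-0.05,-0.01,0.01]]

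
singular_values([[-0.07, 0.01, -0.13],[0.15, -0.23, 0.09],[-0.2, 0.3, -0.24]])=[0.53, 0.12, 0.03]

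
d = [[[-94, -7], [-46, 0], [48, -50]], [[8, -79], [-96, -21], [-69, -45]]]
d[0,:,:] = [[-94, -7], [-46, 0], [48, -50]]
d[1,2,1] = -45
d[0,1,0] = -46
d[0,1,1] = 0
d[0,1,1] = 0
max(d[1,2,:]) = -45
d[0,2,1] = -50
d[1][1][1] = -21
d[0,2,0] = 48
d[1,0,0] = 8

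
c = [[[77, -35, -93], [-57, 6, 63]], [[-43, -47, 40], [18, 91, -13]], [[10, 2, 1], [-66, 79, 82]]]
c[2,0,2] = 1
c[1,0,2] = 40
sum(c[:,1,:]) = 203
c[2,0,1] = 2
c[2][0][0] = 10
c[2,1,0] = -66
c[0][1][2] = 63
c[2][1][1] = 79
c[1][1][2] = -13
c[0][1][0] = -57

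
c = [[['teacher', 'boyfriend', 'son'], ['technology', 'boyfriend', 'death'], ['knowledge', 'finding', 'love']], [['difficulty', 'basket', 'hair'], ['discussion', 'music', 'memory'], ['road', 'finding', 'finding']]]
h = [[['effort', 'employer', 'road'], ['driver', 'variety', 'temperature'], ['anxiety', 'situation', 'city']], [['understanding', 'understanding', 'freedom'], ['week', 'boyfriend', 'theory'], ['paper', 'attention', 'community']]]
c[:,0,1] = ['boyfriend', 'basket']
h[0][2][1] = 'situation'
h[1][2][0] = 'paper'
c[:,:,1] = [['boyfriend', 'boyfriend', 'finding'], ['basket', 'music', 'finding']]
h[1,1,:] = ['week', 'boyfriend', 'theory']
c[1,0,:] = ['difficulty', 'basket', 'hair']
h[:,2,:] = [['anxiety', 'situation', 'city'], ['paper', 'attention', 'community']]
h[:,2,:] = [['anxiety', 'situation', 'city'], ['paper', 'attention', 'community']]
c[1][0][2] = 'hair'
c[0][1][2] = 'death'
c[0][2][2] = 'love'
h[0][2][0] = 'anxiety'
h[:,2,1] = ['situation', 'attention']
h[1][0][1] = 'understanding'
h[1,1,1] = 'boyfriend'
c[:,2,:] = [['knowledge', 'finding', 'love'], ['road', 'finding', 'finding']]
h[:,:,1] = [['employer', 'variety', 'situation'], ['understanding', 'boyfriend', 'attention']]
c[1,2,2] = 'finding'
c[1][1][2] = 'memory'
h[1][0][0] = 'understanding'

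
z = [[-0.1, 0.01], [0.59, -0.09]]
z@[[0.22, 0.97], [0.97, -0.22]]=[[-0.01, -0.1], [0.04, 0.59]]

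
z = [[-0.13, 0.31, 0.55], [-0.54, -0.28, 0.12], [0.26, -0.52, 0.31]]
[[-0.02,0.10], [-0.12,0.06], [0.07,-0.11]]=z@[[0.23, -0.17], [-0.01, 0.15], [0.02, 0.05]]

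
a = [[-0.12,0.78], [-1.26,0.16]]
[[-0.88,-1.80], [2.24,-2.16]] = a @[[-1.96, 1.45], [-1.43, -2.08]]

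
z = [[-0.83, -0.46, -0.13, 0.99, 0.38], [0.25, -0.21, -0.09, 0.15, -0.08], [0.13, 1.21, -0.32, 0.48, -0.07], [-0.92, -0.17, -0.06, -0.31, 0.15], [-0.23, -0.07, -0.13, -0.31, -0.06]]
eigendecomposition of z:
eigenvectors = [[(-0.71+0j), (-0.71-0j), 0.23+0.00j, 0.03+0.03j, (0.03-0.03j)], [(-0.01+0.2j), (-0.01-0.2j), -0.01+0.00j, -0.28j, 0.00+0.28j], [0.03+0.19j, 0.03-0.19j, -0.41+0.00j, -0.91+0.00j, (-0.91-0j)], [-0.21-0.57j, -0.21+0.57j, (-0.19+0j), (-0.05-0j), (-0.05+0j)], [0.03-0.22j, 0.03+0.22j, (0.86+0j), (-0.15-0.26j), -0.15+0.26j]]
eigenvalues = [(-0.56+1.07j), (-0.56-1.07j), (0.01+0j), (-0.31+0.34j), (-0.31-0.34j)]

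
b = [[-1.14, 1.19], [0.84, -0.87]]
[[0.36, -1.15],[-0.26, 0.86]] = b @ [[-0.17, 3.03], [0.14, 1.94]]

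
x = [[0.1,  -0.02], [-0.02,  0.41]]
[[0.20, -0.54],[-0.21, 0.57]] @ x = [[0.03, -0.23], [-0.03, 0.24]]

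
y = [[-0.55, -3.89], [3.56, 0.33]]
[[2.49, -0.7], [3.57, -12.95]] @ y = [[-3.86, -9.92], [-48.07, -18.16]]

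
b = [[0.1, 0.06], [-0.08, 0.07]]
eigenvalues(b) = [(0.09+0.07j), (0.09-0.07j)]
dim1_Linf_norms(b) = [0.1, 0.08]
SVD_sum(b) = [[0.1, 0.01], [-0.08, -0.0]] + [[-0.00, 0.05], [-0.0, 0.07]]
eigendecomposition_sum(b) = [[0.05+0.02j, 0.03-0.04j], [(-0.04+0.05j), 0.04+0.04j]] + [[0.05-0.02j, 0.03+0.04j], [-0.04-0.05j, 0.04-0.04j]]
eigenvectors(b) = [[(-0.14-0.64j), (-0.14+0.64j)], [(0.76+0j), (0.76-0j)]]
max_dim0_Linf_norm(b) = 0.1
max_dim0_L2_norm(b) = 0.13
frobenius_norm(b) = 0.16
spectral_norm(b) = 0.13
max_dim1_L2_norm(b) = 0.12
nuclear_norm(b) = 0.22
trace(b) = 0.17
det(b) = 0.01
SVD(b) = [[-0.80,0.60], [0.6,0.80]] @ diag([0.12814133410504613, 0.09208582135040626]) @ [[-1.00, -0.05], [-0.05, 1.0]]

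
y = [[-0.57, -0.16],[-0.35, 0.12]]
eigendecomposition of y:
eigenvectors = [[-0.91,0.21], [-0.42,-0.98]]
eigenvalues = [-0.64, 0.19]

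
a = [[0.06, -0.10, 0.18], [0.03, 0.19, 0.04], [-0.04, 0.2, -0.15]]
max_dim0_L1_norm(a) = 0.49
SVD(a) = [[-0.57, -0.52, 0.64], [0.36, -0.86, -0.37], [0.74, 0.02, 0.67]] @ diag([0.34204318010405166, 0.1780623118188992, 0.0005254084282055755]) @ [[-0.15, 0.8, -0.58], [-0.32, -0.60, -0.74], [0.93, -0.07, -0.35]]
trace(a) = 0.10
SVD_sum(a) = [[0.03, -0.15, 0.11], [-0.02, 0.1, -0.07], [-0.04, 0.2, -0.15]] + [[0.03, 0.05, 0.07], [0.05, 0.09, 0.11], [-0.00, -0.00, -0.0]] + [[0.0, -0.00, -0.0], [-0.00, 0.0, 0.00], [0.0, -0.00, -0.0]]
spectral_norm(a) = 0.34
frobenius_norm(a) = 0.39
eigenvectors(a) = [[0.73, 0.94, -0.0], [0.02, -0.08, 0.88], [-0.69, -0.35, 0.48]]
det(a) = -0.00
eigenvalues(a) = [-0.11, 0.0, 0.21]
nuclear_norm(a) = 0.52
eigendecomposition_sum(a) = [[0.06, -0.1, 0.18],[0.00, -0.0, 0.00],[-0.06, 0.09, -0.17]] + [[0.0, -0.00, 0.00],[-0.00, 0.00, -0.0],[-0.00, 0.0, -0.0]] + [[-0.00, -0.0, -0.0], [0.03, 0.19, 0.04], [0.02, 0.11, 0.02]]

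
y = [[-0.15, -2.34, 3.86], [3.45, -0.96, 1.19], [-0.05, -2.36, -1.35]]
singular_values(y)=[4.94, 3.21, 2.71]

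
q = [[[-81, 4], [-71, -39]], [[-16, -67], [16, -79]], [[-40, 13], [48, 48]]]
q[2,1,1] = 48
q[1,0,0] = -16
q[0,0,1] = 4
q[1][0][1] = -67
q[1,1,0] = 16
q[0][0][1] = 4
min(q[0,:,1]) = -39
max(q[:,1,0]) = 48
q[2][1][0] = 48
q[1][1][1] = -79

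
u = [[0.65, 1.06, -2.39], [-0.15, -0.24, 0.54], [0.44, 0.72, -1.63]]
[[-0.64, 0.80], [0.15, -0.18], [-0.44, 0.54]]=u @[[-0.60, 0.69], [-0.15, 0.17], [0.04, -0.07]]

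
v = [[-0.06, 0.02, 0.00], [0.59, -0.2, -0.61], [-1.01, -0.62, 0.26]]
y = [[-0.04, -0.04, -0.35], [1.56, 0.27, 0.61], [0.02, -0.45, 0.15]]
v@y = [[0.03,  0.01,  0.03], [-0.35,  0.20,  -0.42], [-0.92,  -0.24,  0.01]]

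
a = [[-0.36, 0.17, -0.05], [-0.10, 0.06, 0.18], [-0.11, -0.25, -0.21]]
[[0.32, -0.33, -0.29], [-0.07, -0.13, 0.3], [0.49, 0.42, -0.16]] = a @[[-1.17, 0.14, 0.02],  [-0.82, -1.66, -1.07],  [-0.76, -0.08, 2.03]]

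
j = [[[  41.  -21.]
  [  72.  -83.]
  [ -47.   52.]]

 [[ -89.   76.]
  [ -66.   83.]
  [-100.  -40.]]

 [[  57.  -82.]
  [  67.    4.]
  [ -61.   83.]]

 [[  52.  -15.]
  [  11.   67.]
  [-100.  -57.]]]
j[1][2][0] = -100.0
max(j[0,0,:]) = 41.0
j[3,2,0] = -100.0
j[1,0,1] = 76.0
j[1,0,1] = 76.0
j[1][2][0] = -100.0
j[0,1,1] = -83.0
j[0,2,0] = -47.0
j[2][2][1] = 83.0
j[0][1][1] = -83.0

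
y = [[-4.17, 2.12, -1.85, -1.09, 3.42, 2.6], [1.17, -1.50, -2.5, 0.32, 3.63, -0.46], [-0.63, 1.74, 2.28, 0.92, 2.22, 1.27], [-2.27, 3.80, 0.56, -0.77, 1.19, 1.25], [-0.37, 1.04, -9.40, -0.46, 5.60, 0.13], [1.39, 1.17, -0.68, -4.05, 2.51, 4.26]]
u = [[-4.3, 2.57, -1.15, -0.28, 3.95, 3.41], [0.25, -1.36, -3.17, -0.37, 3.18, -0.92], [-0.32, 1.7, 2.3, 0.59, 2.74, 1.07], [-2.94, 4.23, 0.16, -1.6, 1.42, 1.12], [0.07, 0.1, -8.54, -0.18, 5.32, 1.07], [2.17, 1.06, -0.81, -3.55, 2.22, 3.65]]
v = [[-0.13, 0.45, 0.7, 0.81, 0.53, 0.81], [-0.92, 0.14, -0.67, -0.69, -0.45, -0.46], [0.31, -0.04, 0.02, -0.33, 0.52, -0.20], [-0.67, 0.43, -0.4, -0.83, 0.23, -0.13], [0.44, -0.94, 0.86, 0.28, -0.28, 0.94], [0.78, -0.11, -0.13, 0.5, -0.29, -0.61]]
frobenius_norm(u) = 16.32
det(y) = -2728.63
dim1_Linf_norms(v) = [0.81, 0.92, 0.52, 0.83, 0.94, 0.78]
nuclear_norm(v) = 6.28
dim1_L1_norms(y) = [15.25, 9.58, 9.06, 9.84, 17.0, 14.06]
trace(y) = 5.70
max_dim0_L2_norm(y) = 10.2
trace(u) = 4.01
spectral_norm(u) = 12.20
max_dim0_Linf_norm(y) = 9.4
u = v + y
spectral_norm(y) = 12.75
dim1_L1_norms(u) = [15.66, 9.25, 8.72, 11.47, 15.28, 13.46]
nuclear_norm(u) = 32.84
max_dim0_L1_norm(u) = 18.83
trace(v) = -1.69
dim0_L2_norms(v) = [1.49, 1.14, 1.36, 1.5, 0.98, 1.48]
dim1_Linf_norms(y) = [4.17, 3.63, 2.28, 3.8, 9.4, 4.26]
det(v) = -0.03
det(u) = -5620.71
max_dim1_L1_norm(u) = 15.66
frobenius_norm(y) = 16.54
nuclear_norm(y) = 32.47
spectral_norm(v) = 2.49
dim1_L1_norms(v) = [3.43, 3.33, 1.42, 2.69, 3.74, 2.42]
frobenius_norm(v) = 3.28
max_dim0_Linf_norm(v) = 0.94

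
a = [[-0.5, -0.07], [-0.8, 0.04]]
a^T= [[-0.5, -0.8],  [-0.07, 0.04]]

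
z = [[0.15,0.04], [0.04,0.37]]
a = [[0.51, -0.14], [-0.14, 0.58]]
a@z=[[0.07, -0.03], [0.00, 0.21]]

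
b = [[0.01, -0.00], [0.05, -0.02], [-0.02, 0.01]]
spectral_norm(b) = 0.06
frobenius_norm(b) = 0.06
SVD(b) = [[-0.16, 0.90], [-0.91, 0.03], [0.38, 0.44]] @ diag([0.059015017962518214, 0.004150621023853462]) @ [[-0.93, 0.37],[0.37, 0.93]]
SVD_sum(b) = [[0.01, -0.00], [0.05, -0.02], [-0.02, 0.01]] + [[0.00, 0.0], [0.0, 0.00], [0.00, 0.0]]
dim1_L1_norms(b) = [0.01, 0.07, 0.03]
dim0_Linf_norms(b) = [0.05, 0.02]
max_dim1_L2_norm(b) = 0.05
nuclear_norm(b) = 0.06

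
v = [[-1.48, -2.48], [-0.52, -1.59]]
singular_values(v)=[3.32, 0.32]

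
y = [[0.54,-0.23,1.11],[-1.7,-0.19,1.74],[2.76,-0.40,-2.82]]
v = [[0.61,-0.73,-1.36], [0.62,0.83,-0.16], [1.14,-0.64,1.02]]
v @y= [[-2.18, 0.54, 3.24],[-1.52, -0.24, 2.58],[4.52, -0.55, -2.72]]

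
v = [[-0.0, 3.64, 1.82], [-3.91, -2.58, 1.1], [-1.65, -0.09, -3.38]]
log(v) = [[2.01+0.04j, (1.67-0.11j), 0.94+0.33j],[-1.87-0.18j, 0.95+0.52j, (0.04-1.61j)],[-0.69+0.28j, (-0.29-0.83j), (1.17+2.58j)]]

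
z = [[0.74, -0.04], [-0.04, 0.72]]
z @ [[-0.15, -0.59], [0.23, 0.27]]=[[-0.12, -0.45],[0.17, 0.22]]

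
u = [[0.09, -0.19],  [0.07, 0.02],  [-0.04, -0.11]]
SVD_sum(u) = [[0.06, -0.20], [0.00, -0.00], [0.03, -0.09]] + [[0.03, 0.01], [0.07, 0.02], [-0.07, -0.02]]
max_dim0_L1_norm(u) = 0.32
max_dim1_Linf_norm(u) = 0.19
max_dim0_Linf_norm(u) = 0.19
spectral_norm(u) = 0.23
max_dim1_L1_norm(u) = 0.28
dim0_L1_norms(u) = [0.2, 0.32]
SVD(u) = [[0.91, 0.3], [0.0, 0.69], [0.41, -0.66]] @ diag([0.2280635570686346, 0.10576868126814121]) @ [[0.29, -0.96], [0.96, 0.29]]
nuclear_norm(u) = 0.33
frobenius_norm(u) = 0.25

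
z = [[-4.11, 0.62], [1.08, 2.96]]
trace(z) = -1.15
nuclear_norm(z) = 7.27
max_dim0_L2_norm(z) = 4.25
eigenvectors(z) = [[-0.99,-0.09], [0.15,-1.0]]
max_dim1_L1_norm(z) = 4.73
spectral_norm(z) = 4.26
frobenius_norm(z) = 5.22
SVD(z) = [[-0.95, 0.30], [0.3, 0.95]] @ diag([4.255050407810269, 3.016462502169332]) @ [[1.0, 0.07], [-0.07, 1.0]]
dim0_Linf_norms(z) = [4.11, 2.96]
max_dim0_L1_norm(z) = 5.19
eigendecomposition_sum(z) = [[-4.15, 0.36],  [0.63, -0.05]] + [[0.04, 0.26], [0.45, 3.01]]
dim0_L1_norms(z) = [5.19, 3.58]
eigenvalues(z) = [-4.2, 3.05]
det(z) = -12.84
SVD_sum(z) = [[-4.04, -0.29], [1.29, 0.09]] + [[-0.07, 0.91],[-0.21, 2.87]]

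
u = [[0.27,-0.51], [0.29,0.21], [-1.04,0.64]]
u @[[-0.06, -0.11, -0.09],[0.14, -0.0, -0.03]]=[[-0.09, -0.03, -0.01], [0.01, -0.03, -0.03], [0.15, 0.11, 0.07]]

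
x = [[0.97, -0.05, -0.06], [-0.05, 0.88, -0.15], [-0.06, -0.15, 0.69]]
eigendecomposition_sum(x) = [[0.02, 0.06, 0.10], [0.06, 0.14, 0.24], [0.10, 0.24, 0.43]] + [[0.77, -0.41, 0.05], [-0.41, 0.22, -0.03], [0.05, -0.03, 0.0]] + [[0.17, 0.30, -0.21], [0.30, 0.53, -0.37], [-0.21, -0.37, 0.25]]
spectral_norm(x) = 0.99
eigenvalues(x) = [0.59, 0.99, 0.96]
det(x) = 0.56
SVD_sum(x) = [[0.77,-0.41,0.05], [-0.41,0.22,-0.03], [0.05,-0.03,0.00]] + [[0.17,0.3,-0.21], [0.3,0.53,-0.37], [-0.21,-0.37,0.25]] + [[0.02, 0.06, 0.1], [0.06, 0.14, 0.24], [0.10, 0.24, 0.43]]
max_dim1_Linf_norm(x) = 0.97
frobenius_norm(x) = 1.50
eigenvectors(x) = [[0.20, 0.88, -0.43], [0.48, -0.47, -0.74], [0.85, 0.06, 0.52]]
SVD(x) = [[-0.88, -0.43, 0.2], [0.47, -0.74, 0.48], [-0.06, 0.52, 0.85]] @ diag([0.9926212318718766, 0.9555032504361067, 0.5918755176920167]) @ [[-0.88,0.47,-0.06], [-0.43,-0.74,0.52], [0.20,0.48,0.85]]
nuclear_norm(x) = 2.54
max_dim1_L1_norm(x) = 1.08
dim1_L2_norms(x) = [0.97, 0.89, 0.71]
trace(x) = 2.54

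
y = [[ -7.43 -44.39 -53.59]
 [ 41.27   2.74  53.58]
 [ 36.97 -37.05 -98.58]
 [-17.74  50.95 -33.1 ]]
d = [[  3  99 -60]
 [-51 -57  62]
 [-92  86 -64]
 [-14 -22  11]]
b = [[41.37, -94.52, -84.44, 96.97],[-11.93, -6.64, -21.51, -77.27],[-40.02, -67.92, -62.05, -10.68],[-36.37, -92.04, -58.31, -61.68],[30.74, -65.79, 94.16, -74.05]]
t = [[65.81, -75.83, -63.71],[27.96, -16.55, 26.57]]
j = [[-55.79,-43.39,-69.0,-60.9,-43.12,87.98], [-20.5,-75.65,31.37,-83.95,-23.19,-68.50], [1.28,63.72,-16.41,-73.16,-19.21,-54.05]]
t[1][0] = 27.96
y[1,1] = 2.74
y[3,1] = 50.95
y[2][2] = -98.58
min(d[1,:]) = -57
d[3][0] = -14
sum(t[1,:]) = 37.980000000000004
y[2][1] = -37.05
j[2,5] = -54.05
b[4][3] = -74.05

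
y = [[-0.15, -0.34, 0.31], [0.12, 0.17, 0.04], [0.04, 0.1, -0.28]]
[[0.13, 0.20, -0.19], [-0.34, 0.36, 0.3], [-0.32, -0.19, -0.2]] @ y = [[-0.0, -0.03, 0.1], [0.11, 0.21, -0.18], [0.02, 0.06, -0.05]]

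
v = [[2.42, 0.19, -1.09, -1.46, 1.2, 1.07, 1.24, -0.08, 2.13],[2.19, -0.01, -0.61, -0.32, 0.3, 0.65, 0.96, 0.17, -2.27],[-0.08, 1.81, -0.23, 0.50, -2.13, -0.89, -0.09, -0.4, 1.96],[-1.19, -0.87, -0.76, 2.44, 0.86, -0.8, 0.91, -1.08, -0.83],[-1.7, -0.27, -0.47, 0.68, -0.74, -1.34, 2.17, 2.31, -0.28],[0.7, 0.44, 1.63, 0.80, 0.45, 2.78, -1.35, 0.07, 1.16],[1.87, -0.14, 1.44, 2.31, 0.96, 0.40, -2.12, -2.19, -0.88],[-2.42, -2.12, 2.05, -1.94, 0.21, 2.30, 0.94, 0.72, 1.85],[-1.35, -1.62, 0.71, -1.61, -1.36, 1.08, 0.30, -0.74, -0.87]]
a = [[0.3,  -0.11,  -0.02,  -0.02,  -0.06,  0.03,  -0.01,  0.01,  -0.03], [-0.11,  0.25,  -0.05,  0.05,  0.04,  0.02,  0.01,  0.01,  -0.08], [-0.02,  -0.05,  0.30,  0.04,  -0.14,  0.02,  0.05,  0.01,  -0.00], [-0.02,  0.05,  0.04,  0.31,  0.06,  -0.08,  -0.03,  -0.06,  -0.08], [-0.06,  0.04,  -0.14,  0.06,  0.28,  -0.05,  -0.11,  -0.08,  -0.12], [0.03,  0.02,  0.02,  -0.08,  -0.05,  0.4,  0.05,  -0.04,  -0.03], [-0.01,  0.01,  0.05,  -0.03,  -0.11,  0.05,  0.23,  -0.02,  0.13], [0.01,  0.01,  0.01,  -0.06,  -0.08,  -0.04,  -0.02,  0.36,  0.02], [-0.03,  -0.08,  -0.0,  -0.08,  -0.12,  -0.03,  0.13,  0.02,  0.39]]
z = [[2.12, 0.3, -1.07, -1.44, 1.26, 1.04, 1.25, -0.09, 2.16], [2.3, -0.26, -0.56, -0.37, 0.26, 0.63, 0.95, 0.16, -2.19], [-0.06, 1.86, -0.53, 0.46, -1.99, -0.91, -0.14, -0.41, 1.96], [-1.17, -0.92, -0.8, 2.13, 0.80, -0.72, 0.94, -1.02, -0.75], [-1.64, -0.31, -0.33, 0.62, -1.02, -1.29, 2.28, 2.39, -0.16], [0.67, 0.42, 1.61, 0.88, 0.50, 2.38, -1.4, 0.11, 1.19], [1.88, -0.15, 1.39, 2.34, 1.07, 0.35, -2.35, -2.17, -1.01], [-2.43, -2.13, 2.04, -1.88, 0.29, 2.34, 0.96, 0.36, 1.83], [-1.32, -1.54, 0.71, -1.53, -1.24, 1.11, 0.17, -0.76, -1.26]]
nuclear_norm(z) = 30.73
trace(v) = 4.39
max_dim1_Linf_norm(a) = 0.4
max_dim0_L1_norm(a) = 0.94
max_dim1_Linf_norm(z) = 2.43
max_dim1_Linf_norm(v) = 2.78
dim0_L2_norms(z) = [5.05, 3.42, 3.42, 4.41, 3.21, 4.12, 4.12, 3.52, 4.61]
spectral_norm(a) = 0.66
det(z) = -2223.07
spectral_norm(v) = 6.77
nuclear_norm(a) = 2.82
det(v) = -4547.48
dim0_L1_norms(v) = [13.92, 7.47, 8.99, 12.06, 8.21, 11.31, 10.08, 7.76, 12.23]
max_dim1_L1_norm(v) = 14.55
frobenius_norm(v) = 12.21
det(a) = 0.00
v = a + z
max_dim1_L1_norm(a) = 0.94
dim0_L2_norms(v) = [5.16, 3.39, 3.44, 4.61, 3.22, 4.37, 3.91, 3.54, 4.54]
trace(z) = 1.57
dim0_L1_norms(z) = [13.59, 7.89, 9.04, 11.65, 8.43, 10.77, 10.44, 7.47, 12.51]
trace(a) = 2.82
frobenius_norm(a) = 1.09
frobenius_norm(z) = 12.09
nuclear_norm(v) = 31.29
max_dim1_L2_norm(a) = 0.45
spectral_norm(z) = 6.76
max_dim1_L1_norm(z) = 14.26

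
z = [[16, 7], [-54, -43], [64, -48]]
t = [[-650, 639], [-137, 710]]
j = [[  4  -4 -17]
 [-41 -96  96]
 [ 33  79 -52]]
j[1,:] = [-41, -96, 96]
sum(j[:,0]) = -4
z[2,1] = -48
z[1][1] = -43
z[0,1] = 7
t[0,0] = -650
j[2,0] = 33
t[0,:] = [-650, 639]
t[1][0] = -137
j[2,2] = -52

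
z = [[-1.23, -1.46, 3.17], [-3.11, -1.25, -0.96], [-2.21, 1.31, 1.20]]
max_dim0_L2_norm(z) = 4.01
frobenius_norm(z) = 5.82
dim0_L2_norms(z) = [4.01, 2.33, 3.52]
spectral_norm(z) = 4.37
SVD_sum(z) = [[-2.46, -0.71, 1.52], [-1.97, -0.57, 1.21], [-1.76, -0.51, 1.08]] + [[1.09, -0.04, 1.76], [-1.29, 0.05, -2.06], [-0.09, 0.00, -0.15]] + [[0.14, -0.71, -0.10], [0.14, -0.73, -0.11], [-0.36, 1.81, 0.27]]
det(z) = -29.92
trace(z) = -1.28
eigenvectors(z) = [[0.55+0.00j, (0.15-0.52j), (0.15+0.52j)], [0.84+0.00j, (0.16+0.51j), (0.16-0.51j)], [0.03+0.00j, (0.65+0j), (0.65-0j)]]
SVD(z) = [[-0.68, 0.65, -0.34], [-0.55, -0.76, -0.35], [-0.49, -0.06, 0.87]] @ diag([4.366641069927293, 3.199242615426343, 2.1417498579582603]) @ [[0.83, 0.24, -0.51],  [0.53, -0.02, 0.85],  [-0.19, 0.97, 0.14]]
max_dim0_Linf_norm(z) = 3.17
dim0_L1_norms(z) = [6.55, 4.02, 5.33]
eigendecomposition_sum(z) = [[-1.31+0.00j, -1.33+0.00j, 0.64+0.00j], [(-2+0j), -2.03+0.00j, (0.97+0j)], [-0.06+0.00j, -0.06+0.00j, (0.03+0j)]] + [[0.04+0.95j,-0.06-0.62j,(1.27-0.15j)], [(-0.55-0.77j),0.39+0.48j,-0.97+0.82j], [-1.07+0.36j,(0.69-0.28j),(0.59+1.4j)]] + [[0.04-0.95j,(-0.06+0.62j),1.27+0.15j], [(-0.55+0.77j),0.39-0.48j,-0.97-0.82j], [(-1.07-0.36j),(0.69+0.28j),(0.59-1.4j)]]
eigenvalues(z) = [(-3.31+0j), (1.02+2.83j), (1.02-2.83j)]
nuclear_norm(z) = 9.71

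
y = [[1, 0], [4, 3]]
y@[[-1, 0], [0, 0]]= [[-1, 0], [-4, 0]]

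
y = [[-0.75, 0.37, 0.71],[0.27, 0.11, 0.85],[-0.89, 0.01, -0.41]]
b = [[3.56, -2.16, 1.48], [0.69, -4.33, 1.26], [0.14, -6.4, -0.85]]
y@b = [[-2.32, -4.53, -1.25], [1.16, -6.50, -0.18], [-3.22, 4.5, -0.96]]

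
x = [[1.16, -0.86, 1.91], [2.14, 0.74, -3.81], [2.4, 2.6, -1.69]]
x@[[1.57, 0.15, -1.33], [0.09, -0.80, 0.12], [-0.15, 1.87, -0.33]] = [[1.46,4.43,-2.28], [4.0,-7.40,-1.50], [4.26,-4.88,-2.32]]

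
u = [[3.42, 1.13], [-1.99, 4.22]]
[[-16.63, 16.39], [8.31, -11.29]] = u @ [[-4.77, 4.91], [-0.28, -0.36]]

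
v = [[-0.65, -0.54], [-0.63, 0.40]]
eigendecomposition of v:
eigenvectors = [[-0.9, 0.38], [-0.43, -0.92]]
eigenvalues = [-0.91, 0.66]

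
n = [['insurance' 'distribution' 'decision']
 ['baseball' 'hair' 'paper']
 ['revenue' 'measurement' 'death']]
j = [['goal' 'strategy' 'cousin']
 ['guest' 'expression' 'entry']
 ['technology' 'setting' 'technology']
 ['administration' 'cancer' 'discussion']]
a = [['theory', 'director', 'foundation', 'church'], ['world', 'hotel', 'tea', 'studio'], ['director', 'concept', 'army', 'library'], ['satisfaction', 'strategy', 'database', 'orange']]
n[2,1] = 'measurement'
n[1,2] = 'paper'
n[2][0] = 'revenue'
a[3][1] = 'strategy'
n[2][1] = 'measurement'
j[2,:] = ['technology', 'setting', 'technology']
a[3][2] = 'database'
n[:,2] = ['decision', 'paper', 'death']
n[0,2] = 'decision'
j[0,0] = 'goal'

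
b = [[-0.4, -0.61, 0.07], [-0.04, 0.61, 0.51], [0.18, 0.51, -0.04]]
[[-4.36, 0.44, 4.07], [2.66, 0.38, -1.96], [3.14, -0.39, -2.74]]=b @ [[3.18, 0.35, -4.2], [5.0, -0.76, -3.86], [-0.52, 1.68, 0.45]]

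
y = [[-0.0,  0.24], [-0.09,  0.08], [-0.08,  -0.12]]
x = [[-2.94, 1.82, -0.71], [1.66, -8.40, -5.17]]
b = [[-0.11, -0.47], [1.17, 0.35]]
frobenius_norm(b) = 1.31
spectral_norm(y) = 0.28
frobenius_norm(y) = 0.30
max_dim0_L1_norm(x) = 10.22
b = x @ y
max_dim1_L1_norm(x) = 15.23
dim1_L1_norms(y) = [0.24, 0.17, 0.2]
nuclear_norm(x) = 13.23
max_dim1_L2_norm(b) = 1.22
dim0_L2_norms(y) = [0.12, 0.28]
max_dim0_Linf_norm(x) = 8.4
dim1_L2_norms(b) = [0.48, 1.22]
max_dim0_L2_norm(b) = 1.18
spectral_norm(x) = 10.15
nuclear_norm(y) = 0.40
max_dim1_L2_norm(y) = 0.24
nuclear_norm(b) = 1.66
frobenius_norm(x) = 10.61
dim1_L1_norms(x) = [5.47, 15.23]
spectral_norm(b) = 1.25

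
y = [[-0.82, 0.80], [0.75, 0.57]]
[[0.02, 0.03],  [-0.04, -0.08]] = y@[[-0.04, -0.07],[-0.02, -0.04]]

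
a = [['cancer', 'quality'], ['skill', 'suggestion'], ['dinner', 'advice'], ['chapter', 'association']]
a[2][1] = 'advice'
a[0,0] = 'cancer'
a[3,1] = 'association'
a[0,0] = 'cancer'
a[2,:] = ['dinner', 'advice']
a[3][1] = 'association'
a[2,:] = ['dinner', 'advice']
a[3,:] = ['chapter', 'association']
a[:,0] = ['cancer', 'skill', 'dinner', 'chapter']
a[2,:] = ['dinner', 'advice']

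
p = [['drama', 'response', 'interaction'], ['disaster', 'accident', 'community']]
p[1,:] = ['disaster', 'accident', 'community']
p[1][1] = 'accident'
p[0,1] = 'response'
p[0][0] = 'drama'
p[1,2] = 'community'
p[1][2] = 'community'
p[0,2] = 'interaction'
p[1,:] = ['disaster', 'accident', 'community']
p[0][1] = 'response'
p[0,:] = ['drama', 'response', 'interaction']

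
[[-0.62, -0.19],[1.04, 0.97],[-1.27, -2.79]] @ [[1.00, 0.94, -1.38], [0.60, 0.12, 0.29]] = [[-0.73, -0.61, 0.8], [1.62, 1.09, -1.15], [-2.94, -1.53, 0.94]]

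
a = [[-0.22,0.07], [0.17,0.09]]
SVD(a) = [[-0.79, 0.61], [0.61, 0.79]] @ diag([0.27802905517341026, 0.11401686050484296]) @ [[1.0, -0.00], [0.00, 1.0]]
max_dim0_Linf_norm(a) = 0.22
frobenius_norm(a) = 0.30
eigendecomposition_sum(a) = [[-0.23, 0.05], [0.11, -0.02]] + [[0.01, 0.02], [0.06, 0.11]]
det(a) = -0.03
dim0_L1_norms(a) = [0.39, 0.16]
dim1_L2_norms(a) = [0.23, 0.19]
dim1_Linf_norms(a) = [0.22, 0.17]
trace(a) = -0.13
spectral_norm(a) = 0.28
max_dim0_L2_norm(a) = 0.28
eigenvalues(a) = [-0.25, 0.12]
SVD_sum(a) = [[-0.22, 0.0], [0.17, -0.00]] + [[0.00,0.07],[0.00,0.09]]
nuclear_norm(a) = 0.39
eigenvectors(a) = [[-0.9, -0.20], [0.44, -0.98]]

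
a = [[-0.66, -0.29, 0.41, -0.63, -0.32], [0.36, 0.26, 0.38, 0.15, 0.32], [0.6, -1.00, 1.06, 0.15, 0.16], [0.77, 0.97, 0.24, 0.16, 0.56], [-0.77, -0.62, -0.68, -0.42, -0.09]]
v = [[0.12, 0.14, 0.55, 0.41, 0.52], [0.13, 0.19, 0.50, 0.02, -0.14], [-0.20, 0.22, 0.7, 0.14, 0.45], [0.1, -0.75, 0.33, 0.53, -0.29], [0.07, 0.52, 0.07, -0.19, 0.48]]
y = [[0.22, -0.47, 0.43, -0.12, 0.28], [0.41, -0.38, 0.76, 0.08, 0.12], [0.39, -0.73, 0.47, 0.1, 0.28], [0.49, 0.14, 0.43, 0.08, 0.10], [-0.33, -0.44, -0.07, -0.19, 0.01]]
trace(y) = 0.40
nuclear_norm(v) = 3.36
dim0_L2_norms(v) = [0.29, 0.97, 1.08, 0.71, 0.9]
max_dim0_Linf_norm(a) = 1.06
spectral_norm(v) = 1.33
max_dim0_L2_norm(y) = 1.08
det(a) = 0.12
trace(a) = 0.73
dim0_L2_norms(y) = [0.85, 1.05, 1.08, 0.27, 0.43]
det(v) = -0.02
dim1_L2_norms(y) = [0.74, 0.95, 1.0, 0.68, 0.59]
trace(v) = 2.02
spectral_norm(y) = 1.58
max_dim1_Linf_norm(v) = 0.75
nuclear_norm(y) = 2.87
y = v @ a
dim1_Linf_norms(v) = [0.55, 0.5, 0.7, 0.75, 0.52]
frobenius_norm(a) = 2.78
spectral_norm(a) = 2.06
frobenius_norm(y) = 1.80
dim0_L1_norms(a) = [3.16, 3.14, 2.77, 1.51, 1.45]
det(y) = -0.00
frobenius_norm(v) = 1.87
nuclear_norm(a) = 5.01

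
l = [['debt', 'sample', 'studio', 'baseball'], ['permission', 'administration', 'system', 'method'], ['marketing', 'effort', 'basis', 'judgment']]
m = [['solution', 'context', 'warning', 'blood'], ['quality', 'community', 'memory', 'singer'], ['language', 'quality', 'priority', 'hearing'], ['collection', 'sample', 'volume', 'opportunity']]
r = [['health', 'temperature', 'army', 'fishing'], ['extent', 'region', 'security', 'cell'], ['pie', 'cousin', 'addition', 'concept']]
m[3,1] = 'sample'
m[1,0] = 'quality'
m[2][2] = 'priority'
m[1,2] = 'memory'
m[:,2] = ['warning', 'memory', 'priority', 'volume']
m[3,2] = 'volume'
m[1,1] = 'community'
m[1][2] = 'memory'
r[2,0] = 'pie'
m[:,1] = ['context', 'community', 'quality', 'sample']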